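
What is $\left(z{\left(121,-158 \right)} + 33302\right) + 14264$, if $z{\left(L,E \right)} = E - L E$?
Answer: $66526$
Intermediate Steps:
$z{\left(L,E \right)} = E - E L$
$\left(z{\left(121,-158 \right)} + 33302\right) + 14264 = \left(- 158 \left(1 - 121\right) + 33302\right) + 14264 = \left(\left(-158\right) \left(-120\right) + 33302\right) + 14264 = \left(18960 + 33302\right) + 14264 = 52262 + 14264 = 66526$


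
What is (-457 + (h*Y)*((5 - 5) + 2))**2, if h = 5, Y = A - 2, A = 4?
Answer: 190969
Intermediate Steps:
Y = 2 (Y = 4 - 2 = 2)
(-457 + (h*Y)*((5 - 5) + 2))**2 = (-457 + (5*2)*((5 - 5) + 2))**2 = (-457 + 10*(0 + 2))**2 = (-457 + 10*2)**2 = (-457 + 20)**2 = (-437)**2 = 190969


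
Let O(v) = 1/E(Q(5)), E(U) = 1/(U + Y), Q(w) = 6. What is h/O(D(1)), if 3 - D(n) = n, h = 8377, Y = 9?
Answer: 8377/15 ≈ 558.47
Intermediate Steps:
E(U) = 1/(9 + U) (E(U) = 1/(U + 9) = 1/(9 + U))
D(n) = 3 - n
O(v) = 15 (O(v) = 1/(1/(9 + 6)) = 1/(1/15) = 15)
h/O(D(1)) = 8377/15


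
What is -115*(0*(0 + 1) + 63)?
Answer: -7245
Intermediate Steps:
-115*(0*(0 + 1) + 63) = -115*(0*1 + 63) = -115*(0 + 63) = -115*63 = -7245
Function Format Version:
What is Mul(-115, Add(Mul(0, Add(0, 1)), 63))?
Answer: -7245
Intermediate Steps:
Mul(-115, Add(Mul(0, Add(0, 1)), 63)) = Mul(-115, Add(Mul(0, 1), 63)) = Mul(-115, Add(0, 63)) = Mul(-115, 63) = -7245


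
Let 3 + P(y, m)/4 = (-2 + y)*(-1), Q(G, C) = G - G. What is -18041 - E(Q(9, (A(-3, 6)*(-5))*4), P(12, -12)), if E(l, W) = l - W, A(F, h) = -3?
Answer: -18093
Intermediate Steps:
Q(G, C) = 0
P(y, m) = -4 - 4*y (P(y, m) = -12 + 4*((-2 + y)*(-1)) = -12 + 4*(2 - y) = -12 + (8 - 4*y) = -4 - 4*y)
-18041 - E(Q(9, (A(-3, 6)*(-5))*4), P(12, -12)) = -18041 - (0 - (-4 - 4*12)) = -18041 - (0 - (-4 - 48)) = -18041 - (0 - 1*(-52)) = -18041 - (0 + 52) = -18041 - 1*52 = -18041 - 52 = -18093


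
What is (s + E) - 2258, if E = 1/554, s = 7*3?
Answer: -1239297/554 ≈ -2237.0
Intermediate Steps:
s = 21
E = 1/554 ≈ 0.0018051
(s + E) - 2258 = (21 + 1/554) - 2258 = 11635/554 - 2258 = -1239297/554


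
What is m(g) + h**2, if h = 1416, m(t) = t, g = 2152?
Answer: 2007208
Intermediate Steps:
m(g) + h**2 = 2152 + 1416**2 = 2152 + 2005056 = 2007208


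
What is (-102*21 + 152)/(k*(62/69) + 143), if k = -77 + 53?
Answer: -45770/2793 ≈ -16.387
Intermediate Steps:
k = -24
(-102*21 + 152)/(k*(62/69) + 143) = (-102*21 + 152)/(-1488/69 + 143) = (-2142 + 152)/(-1488/69 + 143) = -1990/(-24*62/69 + 143) = -1990/(-496/23 + 143) = -1990/2793/23 = -1990*23/2793 = -45770/2793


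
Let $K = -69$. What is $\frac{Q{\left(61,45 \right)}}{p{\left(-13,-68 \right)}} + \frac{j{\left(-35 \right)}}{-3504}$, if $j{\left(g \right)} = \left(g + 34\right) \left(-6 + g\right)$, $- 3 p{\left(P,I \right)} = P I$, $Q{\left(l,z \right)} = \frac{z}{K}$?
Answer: $- \frac{168983}{17810832} \approx -0.0094877$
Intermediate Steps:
$Q{\left(l,z \right)} = - \frac{z}{69}$ ($Q{\left(l,z \right)} = \frac{z}{-69} = z \left(- \frac{1}{69}\right) = - \frac{z}{69}$)
$p{\left(P,I \right)} = - \frac{I P}{3}$ ($p{\left(P,I \right)} = - \frac{P I}{3} = - \frac{I P}{3}$)
$j{\left(g \right)} = \left(-6 + g\right) \left(34 + g\right)$ ($j{\left(g \right)} = \left(34 + g\right) \left(-6 + g\right) = \left(-6 + g\right) \left(34 + g\right)$)
$\frac{Q{\left(61,45 \right)}}{p{\left(-13,-68 \right)}} + \frac{j{\left(-35 \right)}}{-3504} = \frac{\left(- \frac{1}{69}\right) 45}{\left(- \frac{1}{3}\right) \left(-68\right) \left(-13\right)} + \frac{-204 + \left(-35\right)^{2} + 28 \left(-35\right)}{-3504} = - \frac{15}{23 \left(- \frac{884}{3}\right)} + \left(-204 + 1225 - 980\right) \left(- \frac{1}{3504}\right) = \left(- \frac{15}{23}\right) \left(- \frac{3}{884}\right) + 41 \left(- \frac{1}{3504}\right) = \frac{45}{20332} - \frac{41}{3504} = - \frac{168983}{17810832}$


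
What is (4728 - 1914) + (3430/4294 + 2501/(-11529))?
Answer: 1142109470/405783 ≈ 2814.6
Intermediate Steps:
(4728 - 1914) + (3430/4294 + 2501/(-11529)) = 2814 + (3430*(1/4294) + 2501*(-1/11529)) = 2814 + (1715/2147 - 41/189) = 2814 + 236108/405783 = 1142109470/405783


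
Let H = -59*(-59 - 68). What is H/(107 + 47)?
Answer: 7493/154 ≈ 48.656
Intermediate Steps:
H = 7493 (H = -59*(-127) = 7493)
H/(107 + 47) = 7493/(107 + 47) = 7493/154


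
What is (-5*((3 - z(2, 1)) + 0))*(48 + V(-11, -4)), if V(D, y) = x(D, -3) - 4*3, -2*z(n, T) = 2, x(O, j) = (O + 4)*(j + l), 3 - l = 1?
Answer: -860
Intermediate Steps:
l = 2 (l = 3 - 1*1 = 3 - 1 = 2)
x(O, j) = (2 + j)*(4 + O) (x(O, j) = (O + 4)*(j + 2) = (4 + O)*(2 + j) = (2 + j)*(4 + O))
z(n, T) = -1 (z(n, T) = -½*2 = -1)
V(D, y) = -16 - D (V(D, y) = (8 + 2*D + 4*(-3) + D*(-3)) - 4*3 = (8 + 2*D - 12 - 3*D) - 12 = (-4 - D) - 12 = -16 - D)
(-5*((3 - z(2, 1)) + 0))*(48 + V(-11, -4)) = (-5*((3 - 1*(-1)) + 0))*(48 + (-16 - 1*(-11))) = (-5*((3 + 1) + 0))*(48 + (-16 + 11)) = (-5*(4 + 0))*(48 - 5) = -5*4*43 = -20*43 = -860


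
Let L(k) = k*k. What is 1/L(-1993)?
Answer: 1/3972049 ≈ 2.5176e-7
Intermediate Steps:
L(k) = k**2
1/L(-1993) = 1/((-1993)**2) = 1/3972049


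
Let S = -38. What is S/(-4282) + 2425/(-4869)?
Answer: -5099414/10424529 ≈ -0.48917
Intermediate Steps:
S/(-4282) + 2425/(-4869) = -38/(-4282) + 2425/(-4869) = -38*(-1/4282) + 2425*(-1/4869) = 19/2141 - 2425/4869 = -5099414/10424529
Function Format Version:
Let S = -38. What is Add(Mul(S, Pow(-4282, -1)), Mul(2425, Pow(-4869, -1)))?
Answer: Rational(-5099414, 10424529) ≈ -0.48917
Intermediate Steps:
Add(Mul(S, Pow(-4282, -1)), Mul(2425, Pow(-4869, -1))) = Add(Mul(-38, Pow(-4282, -1)), Mul(2425, Pow(-4869, -1))) = Add(Mul(-38, Rational(-1, 4282)), Mul(2425, Rational(-1, 4869))) = Add(Rational(19, 2141), Rational(-2425, 4869)) = Rational(-5099414, 10424529)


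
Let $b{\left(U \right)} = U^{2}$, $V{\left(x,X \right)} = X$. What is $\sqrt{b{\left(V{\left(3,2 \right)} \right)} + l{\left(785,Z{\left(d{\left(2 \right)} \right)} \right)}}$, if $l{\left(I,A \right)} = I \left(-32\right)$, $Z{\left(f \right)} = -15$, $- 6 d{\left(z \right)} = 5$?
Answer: $2 i \sqrt{6279} \approx 158.48 i$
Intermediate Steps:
$d{\left(z \right)} = - \frac{5}{6}$ ($d{\left(z \right)} = \left(- \frac{1}{6}\right) 5 = - \frac{5}{6}$)
$l{\left(I,A \right)} = - 32 I$
$\sqrt{b{\left(V{\left(3,2 \right)} \right)} + l{\left(785,Z{\left(d{\left(2 \right)} \right)} \right)}} = \sqrt{2^{2} - 25120} = \sqrt{4 - 25120} = \sqrt{-25116} = 2 i \sqrt{6279}$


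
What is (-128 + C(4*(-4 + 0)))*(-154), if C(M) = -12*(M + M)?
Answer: -39424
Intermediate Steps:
C(M) = -24*M
(-128 + C(4*(-4 + 0)))*(-154) = (-128 - 96*(-4 + 0))*(-154) = (-128 - 96*(-4))*(-154) = (-128 - 24*(-16))*(-154) = (-128 + 384)*(-154) = 256*(-154) = -39424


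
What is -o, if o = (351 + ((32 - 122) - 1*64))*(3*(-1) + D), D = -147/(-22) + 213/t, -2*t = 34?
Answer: 651873/374 ≈ 1743.0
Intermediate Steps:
t = -17 (t = -½*34 = -17)
D = -2187/374 (D = -147/(-22) + 213/(-17) = -147*(-1/22) + 213*(-1/17) = 147/22 - 213/17 = -2187/374 ≈ -5.8476)
o = -651873/374 (o = (351 + ((32 - 122) - 1*64))*(3*(-1) - 2187/374) = (351 + (-90 - 64))*(-3 - 2187/374) = (351 - 154)*(-3309/374) = 197*(-3309/374) = -651873/374 ≈ -1743.0)
-o = -1*(-651873/374) = 651873/374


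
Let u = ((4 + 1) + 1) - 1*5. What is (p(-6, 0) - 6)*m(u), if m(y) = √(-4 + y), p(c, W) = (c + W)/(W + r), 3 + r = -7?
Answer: -27*I*√3/5 ≈ -9.3531*I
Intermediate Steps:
r = -10 (r = -3 - 7 = -10)
u = 1 (u = (5 + 1) - 5 = 6 - 5 = 1)
p(c, W) = (W + c)/(-10 + W) (p(c, W) = (c + W)/(W - 10) = (W + c)/(-10 + W))
(p(-6, 0) - 6)*m(u) = ((0 - 6)/(-10 + 0) - 6)*√(-4 + 1) = (-6/(-10) - 6)*√(-3) = (-⅒*(-6) - 6)*(I*√3) = (⅗ - 6)*(I*√3) = -27*I*√3/5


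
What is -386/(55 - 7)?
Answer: -193/24 ≈ -8.0417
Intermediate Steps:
-386/(55 - 7) = -386/48 = (1/48)*(-386) = -193/24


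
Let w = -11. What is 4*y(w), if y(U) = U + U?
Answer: -88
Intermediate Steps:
y(U) = 2*U
4*y(w) = 4*(2*(-11)) = 4*(-22) = -88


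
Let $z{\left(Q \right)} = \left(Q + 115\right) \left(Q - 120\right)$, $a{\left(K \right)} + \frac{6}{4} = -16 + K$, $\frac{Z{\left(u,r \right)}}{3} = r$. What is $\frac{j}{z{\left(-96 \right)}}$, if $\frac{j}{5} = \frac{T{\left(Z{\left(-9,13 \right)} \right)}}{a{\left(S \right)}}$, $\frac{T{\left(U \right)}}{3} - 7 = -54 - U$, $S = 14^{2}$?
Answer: $\frac{215}{122094} \approx 0.0017609$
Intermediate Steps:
$Z{\left(u,r \right)} = 3 r$
$S = 196$
$T{\left(U \right)} = -141 - 3 U$ ($T{\left(U \right)} = 21 + 3 \left(-54 - U\right) = 21 - \left(162 + 3 U\right) = -141 - 3 U$)
$a{\left(K \right)} = - \frac{35}{2} + K$ ($a{\left(K \right)} = - \frac{3}{2} + \left(-16 + K\right) = - \frac{35}{2} + K$)
$z{\left(Q \right)} = \left(-120 + Q\right) \left(115 + Q\right)$ ($z{\left(Q \right)} = \left(115 + Q\right) \left(-120 + Q\right) = \left(-120 + Q\right) \left(115 + Q\right)$)
$j = - \frac{860}{119}$ ($j = 5 \frac{-141 - 3 \cdot 3 \cdot 13}{- \frac{35}{2} + 196} = 5 \frac{-141 - 117}{\frac{357}{2}} = 5 \left(-141 - 117\right) \frac{2}{357} = 5 \left(\left(-258\right) \frac{2}{357}\right) = 5 \left(- \frac{172}{119}\right) = - \frac{860}{119} \approx -7.2269$)
$\frac{j}{z{\left(-96 \right)}} = - \frac{860}{119 \left(-13800 + \left(-96\right)^{2} - -480\right)} = - \frac{860}{119 \left(-13800 + 9216 + 480\right)} = - \frac{860}{119 \left(-4104\right)} = \left(- \frac{860}{119}\right) \left(- \frac{1}{4104}\right) = \frac{215}{122094}$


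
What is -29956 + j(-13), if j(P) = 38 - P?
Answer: -29905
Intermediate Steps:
-29956 + j(-13) = -29956 + (38 - 1*(-13)) = -29956 + (38 + 13) = -29956 + 51 = -29905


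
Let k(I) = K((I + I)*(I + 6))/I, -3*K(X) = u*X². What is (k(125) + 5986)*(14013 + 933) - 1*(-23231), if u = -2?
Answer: 85585591987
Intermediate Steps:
K(X) = 2*X²/3 (K(X) = -(-2)*X²/3 = 2*X²/3)
k(I) = 8*I*(6 + I)²/3 (k(I) = (2*((I + I)*(I + 6))²/3)/I = (2*((2*I)*(6 + I))²/3)/I = (2*(2*I*(6 + I))²/3)/I = (2*(4*I²*(6 + I)²)/3)/I = (8*I²*(6 + I)²/3)/I = 8*I*(6 + I)²/3)
(k(125) + 5986)*(14013 + 933) - 1*(-23231) = ((8/3)*125*(6 + 125)² + 5986)*(14013 + 933) - 1*(-23231) = ((8/3)*125*131² + 5986)*14946 + 23231 = ((8/3)*125*17161 + 5986)*14946 + 23231 = (17161000/3 + 5986)*14946 + 23231 = (17178958/3)*14946 + 23231 = 85585568756 + 23231 = 85585591987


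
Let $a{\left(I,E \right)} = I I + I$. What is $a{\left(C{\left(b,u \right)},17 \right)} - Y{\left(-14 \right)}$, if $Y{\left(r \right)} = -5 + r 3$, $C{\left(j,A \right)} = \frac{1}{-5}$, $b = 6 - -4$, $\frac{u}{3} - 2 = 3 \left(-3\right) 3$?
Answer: $\frac{1171}{25} \approx 46.84$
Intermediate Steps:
$u = -75$ ($u = 6 + 3 \cdot 3 \left(-3\right) 3 = 6 + 3 \left(\left(-9\right) 3\right) = 6 + 3 \left(-27\right) = 6 - 81 = -75$)
$b = 10$ ($b = 6 + 4 = 10$)
$C{\left(j,A \right)} = - \frac{1}{5}$
$a{\left(I,E \right)} = I + I^{2}$ ($a{\left(I,E \right)} = I^{2} + I = I + I^{2}$)
$Y{\left(r \right)} = -5 + 3 r$
$a{\left(C{\left(b,u \right)},17 \right)} - Y{\left(-14 \right)} = - \frac{1 - \frac{1}{5}}{5} - \left(-5 + 3 \left(-14\right)\right) = \left(- \frac{1}{5}\right) \frac{4}{5} - \left(-5 - 42\right) = - \frac{4}{25} - -47 = - \frac{4}{25} + 47 = \frac{1171}{25}$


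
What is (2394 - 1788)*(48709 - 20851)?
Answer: 16881948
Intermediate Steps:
(2394 - 1788)*(48709 - 20851) = 606*27858 = 16881948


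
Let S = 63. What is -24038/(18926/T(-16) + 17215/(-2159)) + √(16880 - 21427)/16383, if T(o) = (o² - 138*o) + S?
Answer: 131146352134/2641071 + I*√4547/16383 ≈ 49657.0 + 0.0041159*I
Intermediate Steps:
T(o) = 63 + o² - 138*o (T(o) = (o² - 138*o) + 63 = 63 + o² - 138*o)
-24038/(18926/T(-16) + 17215/(-2159)) + √(16880 - 21427)/16383 = -24038/(18926/(63 + (-16)² - 138*(-16)) + 17215/(-2159)) + √(16880 - 21427)/16383 = -24038/(18926/(63 + 256 + 2208) + 17215*(-1/2159)) + √(-4547)*(1/16383) = -24038/(18926/2527 - 17215/2159) + (I*√4547)*(1/16383) = -24038/(18926*(1/2527) - 17215/2159) + I*√4547/16383 = -24038/(18926/2527 - 17215/2159) + I*√4547/16383 = -24038/(-2641071/5455793) + I*√4547/16383 = -24038*(-5455793/2641071) + I*√4547/16383 = 131146352134/2641071 + I*√4547/16383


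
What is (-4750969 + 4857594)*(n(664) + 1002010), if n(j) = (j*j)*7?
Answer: 435913068250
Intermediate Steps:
n(j) = 7*j² (n(j) = j²*7 = 7*j²)
(-4750969 + 4857594)*(n(664) + 1002010) = (-4750969 + 4857594)*(7*664² + 1002010) = 106625*(7*440896 + 1002010) = 106625*(3086272 + 1002010) = 106625*4088282 = 435913068250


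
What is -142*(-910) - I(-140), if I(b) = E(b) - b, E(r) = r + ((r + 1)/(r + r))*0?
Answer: 129220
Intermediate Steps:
E(r) = r (E(r) = r + ((1 + r)/((2*r)))*0 = r + ((1 + r)*(1/(2*r)))*0 = r + ((1 + r)/(2*r))*0 = r + 0 = r)
I(b) = 0 (I(b) = b - b = 0)
-142*(-910) - I(-140) = -142*(-910) - 1*0 = 129220 + 0 = 129220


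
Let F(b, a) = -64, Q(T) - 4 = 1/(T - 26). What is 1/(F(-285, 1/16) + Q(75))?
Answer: -49/2939 ≈ -0.016672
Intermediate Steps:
Q(T) = 4 + 1/(-26 + T) (Q(T) = 4 + 1/(T - 26) = 4 + 1/(-26 + T))
1/(F(-285, 1/16) + Q(75)) = 1/(-64 + (-103 + 4*75)/(-26 + 75)) = 1/(-64 + (-103 + 300)/49) = 1/(-64 + (1/49)*197) = 1/(-64 + 197/49) = 1/(-2939/49) = -49/2939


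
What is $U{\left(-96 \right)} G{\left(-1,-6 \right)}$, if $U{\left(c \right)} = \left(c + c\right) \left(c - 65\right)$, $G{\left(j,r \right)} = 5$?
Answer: $154560$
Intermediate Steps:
$U{\left(c \right)} = 2 c \left(-65 + c\right)$
$U{\left(-96 \right)} G{\left(-1,-6 \right)} = 2 \left(-96\right) \left(-65 - 96\right) 5 = 2 \left(-96\right) \left(-161\right) 5 = 30912 \cdot 5 = 154560$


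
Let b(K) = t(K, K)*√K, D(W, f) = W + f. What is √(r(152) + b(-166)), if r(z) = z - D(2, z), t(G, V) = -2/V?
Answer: √(-13778 + 83*I*√166)/83 ≈ 0.054841 + 1.4153*I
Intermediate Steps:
b(K) = -2/√K (b(K) = (-2/K)*√K = -2/√K)
r(z) = -2 (r(z) = z - (2 + z) = z + (-2 - z) = -2)
√(r(152) + b(-166)) = √(-2 - (-1)*I*√166/83) = √(-2 + I*√166/83)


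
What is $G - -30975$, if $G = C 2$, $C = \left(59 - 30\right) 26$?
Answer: $32483$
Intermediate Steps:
$C = 754$ ($C = 29 \cdot 26 = 754$)
$G = 1508$ ($G = 754 \cdot 2 = 1508$)
$G - -30975 = 1508 - -30975 = 1508 + 30975 = 32483$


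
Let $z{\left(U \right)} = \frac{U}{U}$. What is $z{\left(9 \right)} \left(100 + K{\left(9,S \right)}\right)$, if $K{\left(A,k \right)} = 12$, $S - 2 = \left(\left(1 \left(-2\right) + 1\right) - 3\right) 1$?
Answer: $112$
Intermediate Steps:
$z{\left(U \right)} = 1$
$S = -2$ ($S = 2 + \left(\left(1 \left(-2\right) + 1\right) - 3\right) 1 = 2 + \left(\left(-2 + 1\right) - 3\right) 1 = 2 + \left(-1 - 3\right) 1 = 2 - 4 = -2$)
$z{\left(9 \right)} \left(100 + K{\left(9,S \right)}\right) = 1 \left(100 + 12\right) = 1 \cdot 112 = 112$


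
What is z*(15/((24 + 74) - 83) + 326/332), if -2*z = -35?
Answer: 11515/332 ≈ 34.684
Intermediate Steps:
z = 35/2 (z = -½*(-35) = 35/2 ≈ 17.500)
z*(15/((24 + 74) - 83) + 326/332) = 35*(15/((24 + 74) - 83) + 326/332)/2 = 35*(15/(98 - 83) + 326*(1/332))/2 = 35*(15/15 + 163/166)/2 = 35*(15*(1/15) + 163/166)/2 = 35*(1 + 163/166)/2 = (35/2)*(329/166) = 11515/332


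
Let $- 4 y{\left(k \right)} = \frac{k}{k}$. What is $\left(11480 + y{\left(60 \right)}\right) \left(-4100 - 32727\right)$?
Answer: $- \frac{1691059013}{4} \approx -4.2276 \cdot 10^{8}$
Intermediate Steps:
$y{\left(k \right)} = - \frac{1}{4}$ ($y{\left(k \right)} = - \frac{k \frac{1}{k}}{4} = \left(- \frac{1}{4}\right) 1 = - \frac{1}{4}$)
$\left(11480 + y{\left(60 \right)}\right) \left(-4100 - 32727\right) = \left(11480 - \frac{1}{4}\right) \left(-4100 - 32727\right) = \frac{45919}{4} \left(-36827\right) = - \frac{1691059013}{4}$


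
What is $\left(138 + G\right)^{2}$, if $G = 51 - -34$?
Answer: $49729$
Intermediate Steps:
$G = 85$ ($G = 51 + 34 = 85$)
$\left(138 + G\right)^{2} = \left(138 + 85\right)^{2} = 223^{2} = 49729$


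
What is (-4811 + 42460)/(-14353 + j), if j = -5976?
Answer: -37649/20329 ≈ -1.8520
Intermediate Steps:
(-4811 + 42460)/(-14353 + j) = (-4811 + 42460)/(-14353 - 5976) = 37649/(-20329) = 37649*(-1/20329) = -37649/20329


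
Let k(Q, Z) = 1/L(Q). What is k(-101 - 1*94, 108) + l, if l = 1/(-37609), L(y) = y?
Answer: -2908/564135 ≈ -0.0051548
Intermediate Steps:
k(Q, Z) = 1/Q
l = -1/37609 ≈ -2.6589e-5
k(-101 - 1*94, 108) + l = 1/(-101 - 1*94) - 1/37609 = 1/(-101 - 94) - 1/37609 = 1/(-195) - 1/37609 = -1/195 - 1/37609 = -2908/564135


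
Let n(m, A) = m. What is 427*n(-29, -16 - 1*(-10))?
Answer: -12383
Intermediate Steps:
427*n(-29, -16 - 1*(-10)) = 427*(-29) = -12383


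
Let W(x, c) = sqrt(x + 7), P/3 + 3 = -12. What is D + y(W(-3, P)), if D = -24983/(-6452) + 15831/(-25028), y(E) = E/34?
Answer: 565921260/171573197 ≈ 3.2984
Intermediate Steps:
P = -45 (P = -9 + 3*(-12) = -9 - 36 = -45)
W(x, c) = sqrt(7 + x)
y(E) = E/34 (y(E) = E*(1/34) = E/34)
D = 32695807/10092541 (D = -24983*(-1/6452) + 15831*(-1/25028) = 24983/6452 - 15831/25028 = 32695807/10092541 ≈ 3.2396)
D + y(W(-3, P)) = 32695807/10092541 + sqrt(7 - 3)/34 = 32695807/10092541 + sqrt(4)/34 = 32695807/10092541 + (1/34)*2 = 32695807/10092541 + 1/17 = 565921260/171573197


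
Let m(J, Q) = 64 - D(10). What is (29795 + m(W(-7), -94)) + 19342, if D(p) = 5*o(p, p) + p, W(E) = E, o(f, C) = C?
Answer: 49141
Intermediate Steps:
D(p) = 6*p (D(p) = 5*p + p = 6*p)
m(J, Q) = 4 (m(J, Q) = 64 - 6*10 = 64 - 1*60 = 64 - 60 = 4)
(29795 + m(W(-7), -94)) + 19342 = (29795 + 4) + 19342 = 29799 + 19342 = 49141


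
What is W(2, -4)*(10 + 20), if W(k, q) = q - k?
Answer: -180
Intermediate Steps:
W(2, -4)*(10 + 20) = (-4 - 1*2)*(10 + 20) = (-4 - 2)*30 = -6*30 = -180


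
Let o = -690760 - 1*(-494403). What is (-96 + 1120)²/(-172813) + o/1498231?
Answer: -229277444471/36987684829 ≈ -6.1988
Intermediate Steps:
o = -196357 (o = -690760 + 494403 = -196357)
(-96 + 1120)²/(-172813) + o/1498231 = (-96 + 1120)²/(-172813) - 196357/1498231 = 1024²*(-1/172813) - 196357*1/1498231 = 1048576*(-1/172813) - 28051/214033 = -1048576/172813 - 28051/214033 = -229277444471/36987684829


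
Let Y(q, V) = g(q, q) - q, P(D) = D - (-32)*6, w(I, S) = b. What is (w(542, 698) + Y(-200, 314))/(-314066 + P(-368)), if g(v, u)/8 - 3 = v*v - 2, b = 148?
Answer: -160178/157121 ≈ -1.0195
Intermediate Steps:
g(v, u) = 8 + 8*v² (g(v, u) = 24 + 8*(v*v - 2) = 24 + 8*(v² - 2) = 24 + 8*(-2 + v²) = 24 + (-16 + 8*v²) = 8 + 8*v²)
w(I, S) = 148
P(D) = 192 + D (P(D) = D - 1*(-192) = D + 192 = 192 + D)
Y(q, V) = 8 - q + 8*q² (Y(q, V) = (8 + 8*q²) - q = 8 - q + 8*q²)
(w(542, 698) + Y(-200, 314))/(-314066 + P(-368)) = (148 + (8 - 1*(-200) + 8*(-200)²))/(-314066 + (192 - 368)) = (148 + (8 + 200 + 8*40000))/(-314066 - 176) = (148 + (8 + 200 + 320000))/(-314242) = (148 + 320208)*(-1/314242) = 320356*(-1/314242) = -160178/157121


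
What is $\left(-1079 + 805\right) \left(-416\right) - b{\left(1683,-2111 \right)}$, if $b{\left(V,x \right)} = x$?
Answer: $116095$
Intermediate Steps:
$\left(-1079 + 805\right) \left(-416\right) - b{\left(1683,-2111 \right)} = \left(-1079 + 805\right) \left(-416\right) - -2111 = \left(-274\right) \left(-416\right) + 2111 = 113984 + 2111 = 116095$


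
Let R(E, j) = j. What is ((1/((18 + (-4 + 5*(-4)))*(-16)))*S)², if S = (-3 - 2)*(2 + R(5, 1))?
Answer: 25/1024 ≈ 0.024414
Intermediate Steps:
S = -15 (S = (-3 - 2)*(2 + 1) = -5*3 = -15)
((1/((18 + (-4 + 5*(-4)))*(-16)))*S)² = ((1/((18 + (-4 + 5*(-4)))*(-16)))*(-15))² = ((-1/16/(18 + (-4 - 20)))*(-15))² = ((-1/16/(18 - 24))*(-15))² = ((-1/16/(-6))*(-15))² = (-⅙*(-1/16)*(-15))² = ((1/96)*(-15))² = (-5/32)² = 25/1024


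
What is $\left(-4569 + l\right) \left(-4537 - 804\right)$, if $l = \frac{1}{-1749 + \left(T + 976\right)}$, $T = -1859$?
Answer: $\frac{9175539667}{376} \approx 2.4403 \cdot 10^{7}$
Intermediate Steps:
$l = - \frac{1}{2632}$ ($l = \frac{1}{-1749 + \left(-1859 + 976\right)} = \frac{1}{-1749 - 883} = \frac{1}{-2632} = - \frac{1}{2632} \approx -0.00037994$)
$\left(-4569 + l\right) \left(-4537 - 804\right) = \left(-4569 - \frac{1}{2632}\right) \left(-4537 - 804\right) = \left(- \frac{12025609}{2632}\right) \left(-5341\right) = \frac{9175539667}{376}$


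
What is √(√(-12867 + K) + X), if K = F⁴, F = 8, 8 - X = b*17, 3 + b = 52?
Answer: √(-825 + 7*I*√179) ≈ 1.6277 + 28.769*I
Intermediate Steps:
b = 49 (b = -3 + 52 = 49)
X = -825 (X = 8 - 49*17 = 8 - 1*833 = 8 - 833 = -825)
K = 4096 (K = 8⁴ = 4096)
√(√(-12867 + K) + X) = √(√(-12867 + 4096) - 825) = √(√(-8771) - 825) = √(7*I*√179 - 825) = √(-825 + 7*I*√179)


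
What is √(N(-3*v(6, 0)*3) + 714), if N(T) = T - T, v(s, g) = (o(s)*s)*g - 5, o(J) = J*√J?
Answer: √714 ≈ 26.721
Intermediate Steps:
o(J) = J^(3/2)
v(s, g) = -5 + g*s^(5/2) (v(s, g) = (s^(3/2)*s)*g - 5 = s^(5/2)*g - 5 = g*s^(5/2) - 5 = -5 + g*s^(5/2))
N(T) = 0
√(N(-3*v(6, 0)*3) + 714) = √(0 + 714) = √714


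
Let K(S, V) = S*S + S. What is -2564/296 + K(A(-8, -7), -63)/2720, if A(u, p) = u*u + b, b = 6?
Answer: -68787/10064 ≈ -6.8350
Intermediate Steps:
A(u, p) = 6 + u² (A(u, p) = u*u + 6 = u² + 6 = 6 + u²)
K(S, V) = S + S² (K(S, V) = S² + S = S + S²)
-2564/296 + K(A(-8, -7), -63)/2720 = -2564/296 + ((6 + (-8)²)*(1 + (6 + (-8)²)))/2720 = -2564*1/296 + ((6 + 64)*(1 + (6 + 64)))*(1/2720) = -641/74 + (70*(1 + 70))*(1/2720) = -641/74 + (70*71)*(1/2720) = -641/74 + 4970*(1/2720) = -641/74 + 497/272 = -68787/10064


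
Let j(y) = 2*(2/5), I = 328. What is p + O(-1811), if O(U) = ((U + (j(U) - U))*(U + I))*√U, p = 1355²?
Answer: 1836025 - 5932*I*√1811/5 ≈ 1.836e+6 - 50488.0*I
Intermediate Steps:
p = 1836025
j(y) = ⅘ (j(y) = 2*(2*(⅕)) = 2*(⅖) = ⅘)
O(U) = √U*(1312/5 + 4*U/5) (O(U) = ((U + (⅘ - U))*(U + 328))*√U = (4*(328 + U)/5)*√U = (1312/5 + 4*U/5)*√U = √U*(1312/5 + 4*U/5))
p + O(-1811) = 1836025 + 4*√(-1811)*(328 - 1811)/5 = 1836025 + (⅘)*(I*√1811)*(-1483) = 1836025 - 5932*I*√1811/5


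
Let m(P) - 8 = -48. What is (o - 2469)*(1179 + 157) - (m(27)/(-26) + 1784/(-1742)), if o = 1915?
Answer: -644665872/871 ≈ -7.4014e+5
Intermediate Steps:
m(P) = -40 (m(P) = 8 - 48 = -40)
(o - 2469)*(1179 + 157) - (m(27)/(-26) + 1784/(-1742)) = (1915 - 2469)*(1179 + 157) - (-40/(-26) + 1784/(-1742)) = -554*1336 - (-40*(-1/26) + 1784*(-1/1742)) = -740144 - (20/13 - 892/871) = -740144 - 1*448/871 = -740144 - 448/871 = -644665872/871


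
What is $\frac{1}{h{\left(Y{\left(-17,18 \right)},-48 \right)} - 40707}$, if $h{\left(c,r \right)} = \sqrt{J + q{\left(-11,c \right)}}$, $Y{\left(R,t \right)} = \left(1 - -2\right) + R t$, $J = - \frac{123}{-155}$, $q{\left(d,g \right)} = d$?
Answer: $- \frac{6309585}{256844278177} - \frac{i \sqrt{245210}}{256844278177} \approx -2.4566 \cdot 10^{-5} - 1.928 \cdot 10^{-9} i$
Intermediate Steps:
$J = \frac{123}{155}$ ($J = \left(-123\right) \left(- \frac{1}{155}\right) = \frac{123}{155} \approx 0.79355$)
$Y{\left(R,t \right)} = 3 + R t$ ($Y{\left(R,t \right)} = \left(1 + 2\right) + R t = 3 + R t$)
$h{\left(c,r \right)} = \frac{i \sqrt{245210}}{155}$ ($h{\left(c,r \right)} = \sqrt{\frac{123}{155} - 11} = \sqrt{- \frac{1582}{155}} = \frac{i \sqrt{245210}}{155}$)
$\frac{1}{h{\left(Y{\left(-17,18 \right)},-48 \right)} - 40707} = \frac{1}{\frac{i \sqrt{245210}}{155} - 40707} = \frac{1}{-40707 + \frac{i \sqrt{245210}}{155}}$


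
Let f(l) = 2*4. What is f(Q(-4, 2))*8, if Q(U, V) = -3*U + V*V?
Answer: 64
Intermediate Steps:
Q(U, V) = V**2 - 3*U (Q(U, V) = -3*U + V**2 = V**2 - 3*U)
f(l) = 8
f(Q(-4, 2))*8 = 8*8 = 64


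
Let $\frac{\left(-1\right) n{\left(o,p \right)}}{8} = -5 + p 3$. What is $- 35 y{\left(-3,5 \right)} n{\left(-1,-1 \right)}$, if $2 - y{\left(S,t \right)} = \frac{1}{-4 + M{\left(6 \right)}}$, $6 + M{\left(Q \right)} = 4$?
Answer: $- \frac{14560}{3} \approx -4853.3$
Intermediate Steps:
$M{\left(Q \right)} = -2$ ($M{\left(Q \right)} = -6 + 4 = -2$)
$n{\left(o,p \right)} = 40 - 24 p$ ($n{\left(o,p \right)} = - 8 \left(-5 + p 3\right) = - 8 \left(-5 + 3 p\right) = 40 - 24 p$)
$y{\left(S,t \right)} = \frac{13}{6}$ ($y{\left(S,t \right)} = 2 - \frac{1}{-4 - 2} = 2 - \frac{1}{-6} = 2 - - \frac{1}{6} = 2 + \frac{1}{6} = \frac{13}{6}$)
$- 35 y{\left(-3,5 \right)} n{\left(-1,-1 \right)} = \left(-35\right) \frac{13}{6} \left(40 - -24\right) = - \frac{455 \left(40 + 24\right)}{6} = \left(- \frac{455}{6}\right) 64 = - \frac{14560}{3}$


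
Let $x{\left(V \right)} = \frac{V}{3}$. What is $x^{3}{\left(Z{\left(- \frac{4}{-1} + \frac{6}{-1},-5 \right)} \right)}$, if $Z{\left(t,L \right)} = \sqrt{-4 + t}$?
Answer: $- \frac{2 i \sqrt{6}}{9} \approx - 0.54433 i$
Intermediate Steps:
$x{\left(V \right)} = \frac{V}{3}$ ($x{\left(V \right)} = V \frac{1}{3} = \frac{V}{3}$)
$x^{3}{\left(Z{\left(- \frac{4}{-1} + \frac{6}{-1},-5 \right)} \right)} = \left(\frac{\sqrt{-4 + \left(- \frac{4}{-1} + \frac{6}{-1}\right)}}{3}\right)^{3} = \left(\frac{\sqrt{-4 + \left(\left(-4\right) \left(-1\right) + 6 \left(-1\right)\right)}}{3}\right)^{3} = \left(\frac{\sqrt{-4 + \left(4 - 6\right)}}{3}\right)^{3} = \left(\frac{\sqrt{-4 - 2}}{3}\right)^{3} = \left(\frac{\sqrt{-6}}{3}\right)^{3} = \left(\frac{i \sqrt{6}}{3}\right)^{3} = - \frac{2 i \sqrt{6}}{9}$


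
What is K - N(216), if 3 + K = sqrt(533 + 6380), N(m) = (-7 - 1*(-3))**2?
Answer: -19 + sqrt(6913) ≈ 64.144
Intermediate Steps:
N(m) = 16 (N(m) = (-7 + 3)**2 = (-4)**2 = 16)
K = -3 + sqrt(6913) (K = -3 + sqrt(533 + 6380) = -3 + sqrt(6913) ≈ 80.144)
K - N(216) = (-3 + sqrt(6913)) - 1*16 = (-3 + sqrt(6913)) - 16 = -19 + sqrt(6913)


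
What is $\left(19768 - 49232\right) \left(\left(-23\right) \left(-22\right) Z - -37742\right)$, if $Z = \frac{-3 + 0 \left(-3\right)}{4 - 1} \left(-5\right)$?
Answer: $-1186574208$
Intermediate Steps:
$Z = 5$ ($Z = \frac{-3 + 0}{3} \left(-5\right) = \left(-3\right) \frac{1}{3} \left(-5\right) = \left(-1\right) \left(-5\right) = 5$)
$\left(19768 - 49232\right) \left(\left(-23\right) \left(-22\right) Z - -37742\right) = \left(19768 - 49232\right) \left(\left(-23\right) \left(-22\right) 5 - -37742\right) = - 29464 \left(506 \cdot 5 + 37742\right) = - 29464 \left(2530 + 37742\right) = \left(-29464\right) 40272 = -1186574208$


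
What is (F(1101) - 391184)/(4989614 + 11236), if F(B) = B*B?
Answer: 821017/5000850 ≈ 0.16418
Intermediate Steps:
F(B) = B²
(F(1101) - 391184)/(4989614 + 11236) = (1101² - 391184)/(4989614 + 11236) = (1212201 - 391184)/5000850 = 821017*(1/5000850) = 821017/5000850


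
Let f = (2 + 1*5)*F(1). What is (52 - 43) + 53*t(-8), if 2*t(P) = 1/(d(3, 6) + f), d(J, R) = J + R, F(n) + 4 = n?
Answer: 163/24 ≈ 6.7917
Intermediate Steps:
F(n) = -4 + n
f = -21 (f = (2 + 1*5)*(-4 + 1) = (2 + 5)*(-3) = 7*(-3) = -21)
t(P) = -1/24 (t(P) = 1/(2*((3 + 6) - 21)) = 1/(2*(9 - 21)) = (½)/(-12) = (½)*(-1/12) = -1/24)
(52 - 43) + 53*t(-8) = (52 - 43) + 53*(-1/24) = 9 - 53/24 = 163/24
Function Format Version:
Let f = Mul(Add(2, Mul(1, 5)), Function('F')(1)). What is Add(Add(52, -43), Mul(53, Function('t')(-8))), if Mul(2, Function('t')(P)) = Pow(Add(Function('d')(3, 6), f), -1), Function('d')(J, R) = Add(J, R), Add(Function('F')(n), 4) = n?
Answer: Rational(163, 24) ≈ 6.7917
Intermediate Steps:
Function('F')(n) = Add(-4, n)
f = -21 (f = Mul(Add(2, Mul(1, 5)), Add(-4, 1)) = Mul(Add(2, 5), -3) = Mul(7, -3) = -21)
Function('t')(P) = Rational(-1, 24) (Function('t')(P) = Mul(Rational(1, 2), Pow(Add(Add(3, 6), -21), -1)) = Mul(Rational(1, 2), Pow(Add(9, -21), -1)) = Mul(Rational(1, 2), Pow(-12, -1)) = Mul(Rational(1, 2), Rational(-1, 12)) = Rational(-1, 24))
Add(Add(52, -43), Mul(53, Function('t')(-8))) = Add(Add(52, -43), Mul(53, Rational(-1, 24))) = Add(9, Rational(-53, 24)) = Rational(163, 24)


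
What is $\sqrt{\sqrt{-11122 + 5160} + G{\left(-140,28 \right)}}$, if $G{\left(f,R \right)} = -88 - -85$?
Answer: $\sqrt{-3 + i \sqrt{5962}} \approx 6.0939 + 6.3353 i$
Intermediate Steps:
$G{\left(f,R \right)} = -3$ ($G{\left(f,R \right)} = -88 + 85 = -3$)
$\sqrt{\sqrt{-11122 + 5160} + G{\left(-140,28 \right)}} = \sqrt{\sqrt{-11122 + 5160} - 3} = \sqrt{\sqrt{-5962} - 3} = \sqrt{i \sqrt{5962} - 3} = \sqrt{-3 + i \sqrt{5962}}$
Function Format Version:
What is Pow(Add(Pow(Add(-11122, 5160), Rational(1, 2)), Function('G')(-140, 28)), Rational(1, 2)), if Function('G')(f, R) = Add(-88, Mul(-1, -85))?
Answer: Pow(Add(-3, Mul(I, Pow(5962, Rational(1, 2)))), Rational(1, 2)) ≈ Add(6.0939, Mul(6.3353, I))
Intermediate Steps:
Function('G')(f, R) = -3 (Function('G')(f, R) = Add(-88, 85) = -3)
Pow(Add(Pow(Add(-11122, 5160), Rational(1, 2)), Function('G')(-140, 28)), Rational(1, 2)) = Pow(Add(Pow(Add(-11122, 5160), Rational(1, 2)), -3), Rational(1, 2)) = Pow(Add(Pow(-5962, Rational(1, 2)), -3), Rational(1, 2)) = Pow(Add(Mul(I, Pow(5962, Rational(1, 2))), -3), Rational(1, 2)) = Pow(Add(-3, Mul(I, Pow(5962, Rational(1, 2)))), Rational(1, 2))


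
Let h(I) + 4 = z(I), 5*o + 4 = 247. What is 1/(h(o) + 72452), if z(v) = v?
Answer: 5/362483 ≈ 1.3794e-5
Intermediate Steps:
o = 243/5 (o = -4/5 + (1/5)*247 = -4/5 + 247/5 = 243/5 ≈ 48.600)
h(I) = -4 + I
1/(h(o) + 72452) = 1/((-4 + 243/5) + 72452) = 1/(223/5 + 72452) = 1/(362483/5) = 5/362483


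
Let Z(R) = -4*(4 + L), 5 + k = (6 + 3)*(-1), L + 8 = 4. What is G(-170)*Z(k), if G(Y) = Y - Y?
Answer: 0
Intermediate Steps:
L = -4 (L = -8 + 4 = -4)
k = -14 (k = -5 + (6 + 3)*(-1) = -5 + 9*(-1) = -5 - 9 = -14)
G(Y) = 0
Z(R) = 0 (Z(R) = -4*(4 - 4) = -4*0 = 0)
G(-170)*Z(k) = 0*0 = 0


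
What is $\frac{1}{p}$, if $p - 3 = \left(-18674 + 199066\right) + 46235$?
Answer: $\frac{1}{226630} \approx 4.4125 \cdot 10^{-6}$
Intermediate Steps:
$p = 226630$ ($p = 3 + \left(\left(-18674 + 199066\right) + 46235\right) = 3 + \left(180392 + 46235\right) = 3 + 226627 = 226630$)
$\frac{1}{p} = \frac{1}{226630}$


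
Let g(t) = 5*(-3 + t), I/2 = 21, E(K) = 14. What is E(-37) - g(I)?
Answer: -181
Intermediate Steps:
I = 42 (I = 2*21 = 42)
g(t) = -15 + 5*t
E(-37) - g(I) = 14 - (-15 + 5*42) = 14 - (-15 + 210) = 14 - 1*195 = 14 - 195 = -181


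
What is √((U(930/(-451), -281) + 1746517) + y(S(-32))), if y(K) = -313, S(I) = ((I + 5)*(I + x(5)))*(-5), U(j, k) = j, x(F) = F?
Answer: √355179220374/451 ≈ 1321.4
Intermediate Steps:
S(I) = -5*(5 + I)² (S(I) = ((I + 5)*(I + 5))*(-5) = ((5 + I)*(5 + I))*(-5) = (5 + I)²*(-5) = -5*(5 + I)²)
√((U(930/(-451), -281) + 1746517) + y(S(-32))) = √((930/(-451) + 1746517) - 313) = √((930*(-1/451) + 1746517) - 313) = √((-930/451 + 1746517) - 313) = √(787678237/451 - 313) = √(787537074/451) = √355179220374/451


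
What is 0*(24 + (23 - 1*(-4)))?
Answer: 0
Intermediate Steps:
0*(24 + (23 - 1*(-4))) = 0*(24 + (23 + 4)) = 0*(24 + 27) = 0*51 = 0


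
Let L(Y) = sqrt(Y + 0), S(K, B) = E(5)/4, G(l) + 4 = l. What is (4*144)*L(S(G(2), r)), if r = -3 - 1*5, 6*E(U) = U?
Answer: 48*sqrt(30) ≈ 262.91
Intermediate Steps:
E(U) = U/6
r = -8 (r = -3 - 5 = -8)
G(l) = -4 + l
S(K, B) = 5/24 (S(K, B) = ((1/6)*5)/4 = (5/6)*(1/4) = 5/24)
L(Y) = sqrt(Y)
(4*144)*L(S(G(2), r)) = (4*144)*sqrt(5/24) = 576*(sqrt(30)/12) = 48*sqrt(30)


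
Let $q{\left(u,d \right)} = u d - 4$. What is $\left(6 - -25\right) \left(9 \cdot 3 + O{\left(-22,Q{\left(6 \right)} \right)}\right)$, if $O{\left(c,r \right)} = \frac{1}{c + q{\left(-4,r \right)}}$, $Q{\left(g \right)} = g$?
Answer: $\frac{41819}{50} \approx 836.38$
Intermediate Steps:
$q{\left(u,d \right)} = -4 + d u$ ($q{\left(u,d \right)} = d u - 4 = -4 + d u$)
$O{\left(c,r \right)} = \frac{1}{-4 + c - 4 r}$ ($O{\left(c,r \right)} = \frac{1}{c + \left(-4 + r \left(-4\right)\right)} = \frac{1}{c - \left(4 + 4 r\right)} = \frac{1}{-4 + c - 4 r}$)
$\left(6 - -25\right) \left(9 \cdot 3 + O{\left(-22,Q{\left(6 \right)} \right)}\right) = \left(6 - -25\right) \left(9 \cdot 3 + \frac{1}{-4 - 22 - 24}\right) = \left(6 + 25\right) \left(27 + \frac{1}{-4 - 22 - 24}\right) = 31 \left(27 + \frac{1}{-50}\right) = 31 \left(27 - \frac{1}{50}\right) = 31 \cdot \frac{1349}{50} = \frac{41819}{50}$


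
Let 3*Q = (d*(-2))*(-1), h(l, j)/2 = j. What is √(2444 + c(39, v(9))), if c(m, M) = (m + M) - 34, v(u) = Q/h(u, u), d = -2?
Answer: √198363/9 ≈ 49.487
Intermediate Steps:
h(l, j) = 2*j
Q = -4/3 (Q = (-2*(-2)*(-1))/3 = (4*(-1))/3 = (⅓)*(-4) = -4/3 ≈ -1.3333)
v(u) = -2/(3*u) (v(u) = -4*1/(2*u)/3 = -2/(3*u))
c(m, M) = -34 + M + m (c(m, M) = (M + m) - 34 = -34 + M + m)
√(2444 + c(39, v(9))) = √(2444 + (-34 - ⅔/9 + 39)) = √(2444 + (-34 - ⅔*⅑ + 39)) = √(2444 + (-34 - 2/27 + 39)) = √(2444 + 133/27) = √(66121/27) = √198363/9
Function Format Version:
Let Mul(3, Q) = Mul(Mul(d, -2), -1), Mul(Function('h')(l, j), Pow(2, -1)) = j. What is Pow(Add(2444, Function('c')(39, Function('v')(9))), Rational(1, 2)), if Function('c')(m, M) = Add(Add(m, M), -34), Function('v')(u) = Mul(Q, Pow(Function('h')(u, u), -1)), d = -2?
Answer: Mul(Rational(1, 9), Pow(198363, Rational(1, 2))) ≈ 49.487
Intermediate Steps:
Function('h')(l, j) = Mul(2, j)
Q = Rational(-4, 3) (Q = Mul(Rational(1, 3), Mul(Mul(-2, -2), -1)) = Mul(Rational(1, 3), Mul(4, -1)) = Mul(Rational(1, 3), -4) = Rational(-4, 3) ≈ -1.3333)
Function('v')(u) = Mul(Rational(-2, 3), Pow(u, -1)) (Function('v')(u) = Mul(Rational(-4, 3), Pow(Mul(2, u), -1)) = Mul(Rational(-4, 3), Mul(Rational(1, 2), Pow(u, -1))) = Mul(Rational(-2, 3), Pow(u, -1)))
Function('c')(m, M) = Add(-34, M, m) (Function('c')(m, M) = Add(Add(M, m), -34) = Add(-34, M, m))
Pow(Add(2444, Function('c')(39, Function('v')(9))), Rational(1, 2)) = Pow(Add(2444, Add(-34, Mul(Rational(-2, 3), Pow(9, -1)), 39)), Rational(1, 2)) = Pow(Add(2444, Add(-34, Mul(Rational(-2, 3), Rational(1, 9)), 39)), Rational(1, 2)) = Pow(Add(2444, Add(-34, Rational(-2, 27), 39)), Rational(1, 2)) = Pow(Add(2444, Rational(133, 27)), Rational(1, 2)) = Pow(Rational(66121, 27), Rational(1, 2)) = Mul(Rational(1, 9), Pow(198363, Rational(1, 2)))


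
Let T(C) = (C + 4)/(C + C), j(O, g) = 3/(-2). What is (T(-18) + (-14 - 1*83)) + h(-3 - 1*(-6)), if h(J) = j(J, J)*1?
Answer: -883/9 ≈ -98.111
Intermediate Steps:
j(O, g) = -3/2 (j(O, g) = 3*(-½) = -3/2)
T(C) = (4 + C)/(2*C) (T(C) = (4 + C)/((2*C)) = (4 + C)*(1/(2*C)) = (4 + C)/(2*C))
h(J) = -3/2 (h(J) = -3/2*1 = -3/2)
(T(-18) + (-14 - 1*83)) + h(-3 - 1*(-6)) = ((½)*(4 - 18)/(-18) + (-14 - 1*83)) - 3/2 = ((½)*(-1/18)*(-14) + (-14 - 83)) - 3/2 = (7/18 - 97) - 3/2 = -1739/18 - 3/2 = -883/9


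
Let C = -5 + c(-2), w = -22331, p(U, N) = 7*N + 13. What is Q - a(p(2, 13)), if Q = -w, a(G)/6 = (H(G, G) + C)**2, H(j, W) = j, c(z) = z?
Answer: -34123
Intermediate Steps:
p(U, N) = 13 + 7*N
C = -7 (C = -5 - 2 = -7)
a(G) = 6*(-7 + G)**2 (a(G) = 6*(G - 7)**2 = 6*(-7 + G)**2)
Q = 22331 (Q = -1*(-22331) = 22331)
Q - a(p(2, 13)) = 22331 - 6*(-7 + (13 + 7*13))**2 = 22331 - 6*(-7 + (13 + 91))**2 = 22331 - 6*(-7 + 104)**2 = 22331 - 6*97**2 = 22331 - 6*9409 = 22331 - 1*56454 = 22331 - 56454 = -34123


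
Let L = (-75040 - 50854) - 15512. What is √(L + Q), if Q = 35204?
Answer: I*√106202 ≈ 325.89*I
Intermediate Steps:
L = -141406 (L = -125894 - 15512 = -141406)
√(L + Q) = √(-141406 + 35204) = √(-106202) = I*√106202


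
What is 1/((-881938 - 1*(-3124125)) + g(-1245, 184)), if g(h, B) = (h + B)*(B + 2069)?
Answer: -1/148246 ≈ -6.7455e-6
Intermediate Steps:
g(h, B) = (2069 + B)*(B + h) (g(h, B) = (B + h)*(2069 + B) = (2069 + B)*(B + h))
1/((-881938 - 1*(-3124125)) + g(-1245, 184)) = 1/((-881938 - 1*(-3124125)) + (184**2 + 2069*184 + 2069*(-1245) + 184*(-1245))) = 1/((-881938 + 3124125) + (33856 + 380696 - 2575905 - 229080)) = 1/(2242187 - 2390433) = 1/(-148246) = -1/148246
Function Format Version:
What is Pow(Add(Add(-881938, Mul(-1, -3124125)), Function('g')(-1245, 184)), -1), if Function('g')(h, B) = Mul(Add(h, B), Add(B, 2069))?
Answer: Rational(-1, 148246) ≈ -6.7455e-6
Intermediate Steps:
Function('g')(h, B) = Mul(Add(2069, B), Add(B, h)) (Function('g')(h, B) = Mul(Add(B, h), Add(2069, B)) = Mul(Add(2069, B), Add(B, h)))
Pow(Add(Add(-881938, Mul(-1, -3124125)), Function('g')(-1245, 184)), -1) = Pow(Add(Add(-881938, Mul(-1, -3124125)), Add(Pow(184, 2), Mul(2069, 184), Mul(2069, -1245), Mul(184, -1245))), -1) = Pow(Add(Add(-881938, 3124125), Add(33856, 380696, -2575905, -229080)), -1) = Pow(Add(2242187, -2390433), -1) = Pow(-148246, -1) = Rational(-1, 148246)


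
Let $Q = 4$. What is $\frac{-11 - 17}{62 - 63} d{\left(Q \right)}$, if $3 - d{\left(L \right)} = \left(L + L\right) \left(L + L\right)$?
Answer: $-1708$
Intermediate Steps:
$d{\left(L \right)} = 3 - 4 L^{2}$ ($d{\left(L \right)} = 3 - \left(L + L\right) \left(L + L\right) = 3 - 2 L 2 L = 3 - 4 L^{2}$)
$\frac{-11 - 17}{62 - 63} d{\left(Q \right)} = \frac{-11 - 17}{62 - 63} \left(3 - 4 \cdot 4^{2}\right) = - \frac{28}{-1} \left(3 - 64\right) = \left(-28\right) \left(-1\right) \left(3 - 64\right) = 28 \left(-61\right) = -1708$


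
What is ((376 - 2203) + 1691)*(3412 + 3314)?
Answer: -914736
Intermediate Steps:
((376 - 2203) + 1691)*(3412 + 3314) = (-1827 + 1691)*6726 = -136*6726 = -914736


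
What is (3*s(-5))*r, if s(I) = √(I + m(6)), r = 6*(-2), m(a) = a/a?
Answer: -72*I ≈ -72.0*I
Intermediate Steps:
m(a) = 1
r = -12
s(I) = √(1 + I) (s(I) = √(I + 1) = √(1 + I))
(3*s(-5))*r = (3*√(1 - 5))*(-12) = (3*√(-4))*(-12) = (3*(2*I))*(-12) = (6*I)*(-12) = -72*I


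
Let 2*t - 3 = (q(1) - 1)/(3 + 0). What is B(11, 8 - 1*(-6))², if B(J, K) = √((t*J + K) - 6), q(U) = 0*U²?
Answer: 68/3 ≈ 22.667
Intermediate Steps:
q(U) = 0
t = 4/3 (t = 3/2 + ((0 - 1)/(3 + 0))/2 = 3/2 + (-1/3)/2 = 3/2 + (-1*⅓)/2 = 3/2 + (½)*(-⅓) = 3/2 - ⅙ = 4/3 ≈ 1.3333)
B(J, K) = √(-6 + K + 4*J/3) (B(J, K) = √((4*J/3 + K) - 6) = √((K + 4*J/3) - 6) = √(-6 + K + 4*J/3))
B(11, 8 - 1*(-6))² = (√(-54 + 9*(8 - 1*(-6)) + 12*11)/3)² = (√(-54 + 9*(8 + 6) + 132)/3)² = (√(-54 + 9*14 + 132)/3)² = (√(-54 + 126 + 132)/3)² = (√204/3)² = ((2*√51)/3)² = (2*√51/3)² = 68/3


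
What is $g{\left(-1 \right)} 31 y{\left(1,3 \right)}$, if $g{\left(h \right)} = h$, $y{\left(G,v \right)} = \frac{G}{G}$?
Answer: $-31$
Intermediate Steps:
$y{\left(G,v \right)} = 1$
$g{\left(-1 \right)} 31 y{\left(1,3 \right)} = \left(-1\right) 31 \cdot 1 = \left(-31\right) 1 = -31$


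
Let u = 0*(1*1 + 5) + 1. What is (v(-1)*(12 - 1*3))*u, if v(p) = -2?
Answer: -18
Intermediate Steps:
u = 1 (u = 0*(1 + 5) + 1 = 0*6 + 1 = 0 + 1 = 1)
(v(-1)*(12 - 1*3))*u = -2*(12 - 1*3)*1 = -2*(12 - 3)*1 = -2*9*1 = -18*1 = -18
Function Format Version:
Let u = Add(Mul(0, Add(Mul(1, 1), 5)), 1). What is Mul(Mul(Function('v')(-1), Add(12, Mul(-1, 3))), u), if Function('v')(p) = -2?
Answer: -18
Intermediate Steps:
u = 1 (u = Add(Mul(0, Add(1, 5)), 1) = Add(Mul(0, 6), 1) = Add(0, 1) = 1)
Mul(Mul(Function('v')(-1), Add(12, Mul(-1, 3))), u) = Mul(Mul(-2, Add(12, Mul(-1, 3))), 1) = Mul(Mul(-2, Add(12, -3)), 1) = Mul(Mul(-2, 9), 1) = Mul(-18, 1) = -18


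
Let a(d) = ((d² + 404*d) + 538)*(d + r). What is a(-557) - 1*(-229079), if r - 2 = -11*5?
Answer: -52083911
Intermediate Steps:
r = -53 (r = 2 - 11*5 = 2 - 55 = -53)
a(d) = (-53 + d)*(538 + d² + 404*d) (a(d) = ((d² + 404*d) + 538)*(d - 53) = (538 + d² + 404*d)*(-53 + d) = (-53 + d)*(538 + d² + 404*d))
a(-557) - 1*(-229079) = (-28514 + (-557)³ - 20874*(-557) + 351*(-557)²) - 1*(-229079) = (-28514 - 172808693 + 11626818 + 351*310249) + 229079 = (-28514 - 172808693 + 11626818 + 108897399) + 229079 = -52312990 + 229079 = -52083911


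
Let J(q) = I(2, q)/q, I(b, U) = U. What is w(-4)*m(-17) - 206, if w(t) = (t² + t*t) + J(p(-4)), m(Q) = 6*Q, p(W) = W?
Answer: -3572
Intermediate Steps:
J(q) = 1 (J(q) = q/q = 1)
w(t) = 1 + 2*t² (w(t) = (t² + t*t) + 1 = (t² + t²) + 1 = 2*t² + 1 = 1 + 2*t²)
w(-4)*m(-17) - 206 = (1 + 2*(-4)²)*(6*(-17)) - 206 = (1 + 2*16)*(-102) - 206 = (1 + 32)*(-102) - 206 = 33*(-102) - 206 = -3366 - 206 = -3572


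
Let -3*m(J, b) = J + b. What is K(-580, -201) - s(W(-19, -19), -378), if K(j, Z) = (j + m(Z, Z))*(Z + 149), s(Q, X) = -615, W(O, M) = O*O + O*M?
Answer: 23807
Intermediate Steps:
m(J, b) = -J/3 - b/3 (m(J, b) = -(J + b)/3 = -J/3 - b/3)
W(O, M) = O**2 + M*O
K(j, Z) = (149 + Z)*(j - 2*Z/3) (K(j, Z) = (j + (-Z/3 - Z/3))*(Z + 149) = (j - 2*Z/3)*(149 + Z) = (149 + Z)*(j - 2*Z/3))
K(-580, -201) - s(W(-19, -19), -378) = (149*(-580) - 298/3*(-201) - 2/3*(-201)**2 - 201*(-580)) - 1*(-615) = (-86420 + 19966 - 2/3*40401 + 116580) + 615 = (-86420 + 19966 - 26934 + 116580) + 615 = 23192 + 615 = 23807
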